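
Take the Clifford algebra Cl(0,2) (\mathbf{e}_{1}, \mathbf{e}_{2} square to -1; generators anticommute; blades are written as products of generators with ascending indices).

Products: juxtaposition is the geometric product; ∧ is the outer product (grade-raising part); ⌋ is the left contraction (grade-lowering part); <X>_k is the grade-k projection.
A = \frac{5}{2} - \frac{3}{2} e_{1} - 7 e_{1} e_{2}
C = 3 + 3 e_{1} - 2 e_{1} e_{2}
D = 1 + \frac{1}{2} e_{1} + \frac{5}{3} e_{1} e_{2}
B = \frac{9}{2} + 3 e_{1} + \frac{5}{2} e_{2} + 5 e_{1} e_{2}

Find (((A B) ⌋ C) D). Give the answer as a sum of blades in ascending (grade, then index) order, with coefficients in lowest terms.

step 1: \frac{203}{4} + \frac{73}{4} e_{1} - \frac{29}{4} e_{2} - \frac{91}{4} e_{1} e_{2}
step 2: 52 + \frac{667}{4} e_{1} + \frac{73}{2} e_{2} - \frac{203}{2} e_{1} e_{2}
step 3: \frac{3307}{24} + \frac{3043}{12} e_{1} - \frac{1753}{6} e_{2} - \frac{397}{12} e_{1} e_{2}
Answer: \frac{3307}{24} + \frac{3043}{12} e_{1} - \frac{1753}{6} e_{2} - \frac{397}{12} e_{1} e_{2}


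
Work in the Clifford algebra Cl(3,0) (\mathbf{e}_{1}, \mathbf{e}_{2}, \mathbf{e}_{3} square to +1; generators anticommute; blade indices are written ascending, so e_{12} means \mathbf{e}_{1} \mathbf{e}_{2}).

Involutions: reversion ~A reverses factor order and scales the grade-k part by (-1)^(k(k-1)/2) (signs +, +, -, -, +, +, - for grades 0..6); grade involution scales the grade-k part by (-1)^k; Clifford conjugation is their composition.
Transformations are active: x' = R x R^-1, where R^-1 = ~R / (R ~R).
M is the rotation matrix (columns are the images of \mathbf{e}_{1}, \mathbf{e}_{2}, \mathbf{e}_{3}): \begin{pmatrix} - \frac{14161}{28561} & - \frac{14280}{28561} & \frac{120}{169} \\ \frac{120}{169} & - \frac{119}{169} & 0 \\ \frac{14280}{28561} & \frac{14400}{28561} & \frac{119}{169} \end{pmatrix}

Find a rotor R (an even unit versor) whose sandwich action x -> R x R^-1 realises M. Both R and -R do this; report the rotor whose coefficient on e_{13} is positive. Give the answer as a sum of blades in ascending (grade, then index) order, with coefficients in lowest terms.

Method: write R = a + b12*e_{12} + b13*e_{13} + b23*e_{23} with a^2 + b12^2 + b13^2 + b23^2 = 1 (so R^-1 = ~R). Expanding the columns R e_j ~R gives tr M = 4a^2 - 1 and, from the antisymmetric part, M21 - M12 = -4a*b12, M13 - M31 = 4a*b13, M32 - M23 = -4a*b23.
Here tr M = -\frac{14161}{28561}, so a^2 = (1 + tr M)/4 = \frac{3600}{28561} and a = ±\frac{60}{169}. Taking a = \frac{60}{169}: M21 - M12 = \frac{34560}{28561}, M13 - M31 = \frac{6000}{28561}, M32 - M23 = \frac{14400}{28561}, giving b12 = -\frac{144}{169}, b13 = \frac{25}{169}, b23 = -\frac{60}{169}, i.e. R = \frac{60}{169} - \frac{144}{169} e_{12} + \frac{25}{169} e_{13} - \frac{60}{169} e_{23}.
Its e_{13} coefficient is already positive.
Answer: \frac{60}{169} - \frac{144}{169} e_{12} + \frac{25}{169} e_{13} - \frac{60}{169} e_{23}. Why the constraint matters: R and -R act identically through the sandwich — M has trace -\frac{14161}{28561} either way — so only the sign condition on e_{13} picks one of the two preimages.


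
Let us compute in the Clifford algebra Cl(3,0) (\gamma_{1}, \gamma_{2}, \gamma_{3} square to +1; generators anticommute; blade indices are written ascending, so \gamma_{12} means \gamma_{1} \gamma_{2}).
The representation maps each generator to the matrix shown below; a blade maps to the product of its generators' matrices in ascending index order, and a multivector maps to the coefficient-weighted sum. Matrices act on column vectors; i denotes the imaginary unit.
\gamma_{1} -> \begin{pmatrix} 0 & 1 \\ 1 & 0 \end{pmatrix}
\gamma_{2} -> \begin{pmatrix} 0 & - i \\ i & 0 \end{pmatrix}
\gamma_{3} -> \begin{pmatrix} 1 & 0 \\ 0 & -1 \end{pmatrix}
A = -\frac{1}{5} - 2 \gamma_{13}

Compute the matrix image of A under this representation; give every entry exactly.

Bivector images (products of the table entries): rho(\gamma_{13}) = rho(\gamma_{1})rho(\gamma_{3}) = \begin{pmatrix} 0 & -1 \\ 1 & 0 \end{pmatrix}.
M = (-\frac{1}{5})*1 + (-2)*rho(\gamma_{13}), summed entrywise (1 is the identity matrix):
Answer: \begin{pmatrix} - \frac{1}{5} & 2 \\ -2 & - \frac{1}{5} \end{pmatrix}


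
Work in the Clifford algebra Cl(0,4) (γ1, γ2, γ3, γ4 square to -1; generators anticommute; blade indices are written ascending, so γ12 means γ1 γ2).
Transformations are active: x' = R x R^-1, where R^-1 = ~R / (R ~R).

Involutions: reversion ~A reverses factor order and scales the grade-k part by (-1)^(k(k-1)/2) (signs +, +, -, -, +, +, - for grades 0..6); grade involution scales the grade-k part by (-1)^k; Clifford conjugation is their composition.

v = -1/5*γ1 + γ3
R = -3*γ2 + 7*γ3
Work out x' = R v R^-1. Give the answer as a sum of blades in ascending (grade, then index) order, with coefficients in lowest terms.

~R = -3*γ2 + 7*γ3, and R ~R = -58, so R^-1 = ~R / (-58).
R v = -7 - 3/5*γ12 + 7/5*γ13 - 3*γ23
Answer: 1/5*γ1 - 21/29*γ2 + 20/29*γ3


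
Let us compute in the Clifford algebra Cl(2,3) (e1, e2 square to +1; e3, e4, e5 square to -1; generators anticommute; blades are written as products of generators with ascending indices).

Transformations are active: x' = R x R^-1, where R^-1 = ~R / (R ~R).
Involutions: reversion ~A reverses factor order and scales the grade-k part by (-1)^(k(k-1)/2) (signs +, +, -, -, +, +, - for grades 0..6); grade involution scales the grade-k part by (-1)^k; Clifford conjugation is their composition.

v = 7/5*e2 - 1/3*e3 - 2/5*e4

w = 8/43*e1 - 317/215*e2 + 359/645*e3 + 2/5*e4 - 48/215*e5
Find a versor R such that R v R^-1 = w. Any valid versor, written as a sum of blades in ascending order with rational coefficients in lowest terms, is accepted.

Key observation: q(v) = q(w) = 76/45 (sandwiches preserve the norm), so R = v + w = 8/43*e1 - 16/215*e2 + 48/215*e3 - 48/215*e5 works whenever it is invertible — the component of v along it is kept and (v - w)/2 reverses, sending v to w.
Answer: 8/43*e1 - 16/215*e2 + 48/215*e3 - 48/215*e5


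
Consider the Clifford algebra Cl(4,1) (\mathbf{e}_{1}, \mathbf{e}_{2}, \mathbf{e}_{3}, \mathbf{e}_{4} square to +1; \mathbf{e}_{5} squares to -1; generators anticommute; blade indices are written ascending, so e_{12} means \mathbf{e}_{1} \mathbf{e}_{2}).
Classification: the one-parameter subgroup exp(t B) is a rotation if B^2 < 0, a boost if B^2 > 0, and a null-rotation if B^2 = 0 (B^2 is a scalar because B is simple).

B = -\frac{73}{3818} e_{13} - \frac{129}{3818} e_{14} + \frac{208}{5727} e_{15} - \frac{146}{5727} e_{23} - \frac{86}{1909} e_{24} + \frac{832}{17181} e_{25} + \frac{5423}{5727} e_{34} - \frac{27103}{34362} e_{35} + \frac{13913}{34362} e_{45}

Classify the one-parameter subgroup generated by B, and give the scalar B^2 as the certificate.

B^2 term by term: the squares give (-\frac{73}{3818})^2*(e_{13})^2 + (-\frac{129}{3818})^2*(e_{14})^2 + (\frac{208}{5727})^2*(e_{15})^2 + (-\frac{146}{5727})^2*(e_{23})^2 + (-\frac{86}{1909})^2*(e_{24})^2 + (\frac{832}{17181})^2*(e_{25})^2 + (\frac{5423}{5727})^2*(e_{34})^2 + (-\frac{27103}{34362})^2*(e_{35})^2 + (\frac{13913}{34362})^2*(e_{45})^2 = \frac{5329}{14577124}*(-1) + \frac{16641}{14577124}*(-1) + \frac{43264}{32798529}*(+1) + \frac{21316}{32798529}*(-1) + \frac{7396}{3644281}*(-1) + \frac{692224}{295186761}*(+1) + \frac{29408929}{32798529}*(-1) + \frac{734572609}{1180747044}*(+1) + \frac{193571569}{1180747044}*(+1) = -\frac{1}{9} (each basis 2-blade squares to minus the product of its generators' squares); cross terms between blades sharing an index anticommute and cancel; the commuting (index-disjoint) pairs give grade-4 terms 2*c*c'*(blade product), which cancel blade by blade — e_{1234}: -\frac{6278}{3644281} + \frac{6278}{3644281} = 0; e_{1235}: \frac{60736}{32798529} - \frac{60736}{32798529} = 0; e_{1245}: \frac{35776}{10932843} - \frac{35776}{10932843} = 0; e_{1345}: -\frac{1015649}{65597058} - \frac{1165429}{21865686} + \frac{2255968}{32798529} = 0; e_{2345}: -\frac{2031298}{98395587} - \frac{2330858}{32798529} + \frac{9023872}{98395587} = 0 — confirming B is simple. So B^2 = -\frac{1}{9}.
Answer: rotation, certificate B^2 = -\frac{1}{9}. Certificate logic: -\frac{1}{9} is a conjugation-invariant scalar, so its sign fixes rotation versus boost versus null-rotation outright.


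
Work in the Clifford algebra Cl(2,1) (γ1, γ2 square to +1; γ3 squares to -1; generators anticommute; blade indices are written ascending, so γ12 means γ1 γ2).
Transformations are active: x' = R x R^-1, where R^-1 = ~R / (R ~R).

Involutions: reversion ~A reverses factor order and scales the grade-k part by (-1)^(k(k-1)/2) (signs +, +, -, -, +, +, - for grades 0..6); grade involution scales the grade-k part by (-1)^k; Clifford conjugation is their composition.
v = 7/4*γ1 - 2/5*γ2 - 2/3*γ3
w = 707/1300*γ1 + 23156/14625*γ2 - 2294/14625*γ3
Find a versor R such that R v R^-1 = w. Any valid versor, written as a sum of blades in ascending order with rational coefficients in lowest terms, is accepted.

Why this works: both vectors square to 10001/3600, so q(v) = q(w) and R = v + w = 1491/650*γ1 + 17306/14625*γ2 - 12044/14625*γ3 carries v to w — its own direction survives, the complement (v - w)/2 flips.
Answer: 1491/650*γ1 + 17306/14625*γ2 - 12044/14625*γ3


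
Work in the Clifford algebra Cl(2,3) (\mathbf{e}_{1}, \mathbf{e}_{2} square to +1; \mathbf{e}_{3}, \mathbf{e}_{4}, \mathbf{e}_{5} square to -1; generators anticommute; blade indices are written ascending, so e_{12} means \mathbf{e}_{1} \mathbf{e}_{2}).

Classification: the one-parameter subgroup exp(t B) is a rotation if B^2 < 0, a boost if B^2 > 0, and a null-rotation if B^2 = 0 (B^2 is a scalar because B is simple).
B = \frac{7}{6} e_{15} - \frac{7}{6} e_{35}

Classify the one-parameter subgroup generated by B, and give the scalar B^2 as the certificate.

B^2 term by term: the squares give (\frac{7}{6})^2*(e_{15})^2 + (-\frac{7}{6})^2*(e_{35})^2 = \frac{49}{36}*(+1) + \frac{49}{36}*(-1) = 0 (each basis 2-blade squares to minus the product of its generators' squares); cross terms between blades sharing an index anticommute and cancel. So B^2 = 0.
Answer: null-rotation, certificate B^2 = 0. One invariant decides it: the square 0 survives every conjugation, and its sign is exactly the classification.


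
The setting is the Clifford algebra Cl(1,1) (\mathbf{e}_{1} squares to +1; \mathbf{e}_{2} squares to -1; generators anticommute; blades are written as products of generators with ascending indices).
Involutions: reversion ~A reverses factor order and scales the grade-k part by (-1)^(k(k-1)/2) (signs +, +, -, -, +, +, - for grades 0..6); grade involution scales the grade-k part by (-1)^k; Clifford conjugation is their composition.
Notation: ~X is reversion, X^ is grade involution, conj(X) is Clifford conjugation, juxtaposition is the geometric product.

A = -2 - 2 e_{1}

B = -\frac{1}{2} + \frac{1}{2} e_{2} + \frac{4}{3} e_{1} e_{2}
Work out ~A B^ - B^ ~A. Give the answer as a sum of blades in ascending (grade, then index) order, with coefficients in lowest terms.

first term: 1 + e_{1} - \frac{5}{3} e_{2} - \frac{5}{3} e_{1} e_{2}
second term: 1 + e_{1} + \frac{11}{3} e_{2} - \frac{11}{3} e_{1} e_{2}
Answer: -\frac{16}{3} e_{2} + 2 e_{1} e_{2}


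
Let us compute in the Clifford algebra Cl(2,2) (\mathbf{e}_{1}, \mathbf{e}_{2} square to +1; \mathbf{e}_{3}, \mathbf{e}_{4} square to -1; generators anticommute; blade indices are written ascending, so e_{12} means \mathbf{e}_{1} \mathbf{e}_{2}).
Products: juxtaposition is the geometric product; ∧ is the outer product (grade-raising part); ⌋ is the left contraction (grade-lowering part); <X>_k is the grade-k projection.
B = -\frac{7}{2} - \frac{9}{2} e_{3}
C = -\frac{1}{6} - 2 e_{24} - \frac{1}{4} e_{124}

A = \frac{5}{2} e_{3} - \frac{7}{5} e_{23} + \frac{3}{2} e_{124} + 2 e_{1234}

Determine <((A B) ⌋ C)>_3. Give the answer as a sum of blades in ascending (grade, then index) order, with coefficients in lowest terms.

step 1: \frac{45}{4} - \frac{63}{10} e_{2} - \frac{35}{4} e_{3} + \frac{49}{10} e_{23} - \frac{57}{4} e_{124} - \frac{1}{4} e_{1234}
step 2: \frac{27}{16} + \frac{63}{5} e_{4} - \frac{63}{40} e_{14} - \frac{45}{2} e_{24} - \frac{45}{16} e_{124}
step 3: -\frac{45}{16} e_{124}
Answer: -\frac{45}{16} e_{124}


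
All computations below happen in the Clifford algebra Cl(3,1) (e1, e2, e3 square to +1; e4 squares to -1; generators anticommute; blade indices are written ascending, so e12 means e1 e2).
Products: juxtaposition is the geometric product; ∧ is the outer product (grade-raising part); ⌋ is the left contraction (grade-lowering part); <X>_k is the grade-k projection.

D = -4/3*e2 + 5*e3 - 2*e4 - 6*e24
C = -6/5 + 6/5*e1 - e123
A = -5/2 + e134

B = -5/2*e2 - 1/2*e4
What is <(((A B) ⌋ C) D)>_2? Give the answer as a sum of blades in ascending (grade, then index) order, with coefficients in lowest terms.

step 1: 25/4*e2 + 5/4*e4 + 1/2*e13 - 5/2*e1234
step 2: -1/2*e2 + 25/4*e13
step 3: 2/3 + 125/4*e1 + 3*e4 - 5/2*e23 + e24 + 25/3*e123 - 25/2*e134 + 75/2*e1234
step 4: -5/2*e23 + e24
Answer: -5/2*e23 + e24


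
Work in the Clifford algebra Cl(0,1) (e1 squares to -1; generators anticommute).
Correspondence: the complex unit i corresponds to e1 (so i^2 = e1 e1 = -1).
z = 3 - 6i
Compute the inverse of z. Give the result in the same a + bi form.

In blades: z = 3 - 6*e1.
With qbar = 3 + 6*e1 (scalar fixed, mapped units negated), z qbar = 45 (the sum of squared coefficients), so z^-1 = qbar / (45) = 1/15 + 2/15*e1; translating back:
Answer: 1/15 + 2/15*i


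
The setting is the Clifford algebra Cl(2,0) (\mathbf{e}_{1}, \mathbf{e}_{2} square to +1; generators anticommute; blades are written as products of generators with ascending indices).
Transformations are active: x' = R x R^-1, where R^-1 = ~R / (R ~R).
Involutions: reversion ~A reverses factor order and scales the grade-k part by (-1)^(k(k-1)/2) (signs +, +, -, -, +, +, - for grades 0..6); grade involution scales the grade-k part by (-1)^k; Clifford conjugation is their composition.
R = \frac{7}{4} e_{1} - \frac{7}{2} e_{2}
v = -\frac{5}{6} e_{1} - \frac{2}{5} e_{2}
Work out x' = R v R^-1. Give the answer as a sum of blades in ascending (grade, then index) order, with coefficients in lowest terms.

~R = \frac{7}{4} e_{1} - \frac{7}{2} e_{2}, and R ~R = \frac{245}{16}, so R^-1 = ~R / (\frac{245}{16}).
R v = -\frac{7}{120} - \frac{217}{60} e_{1} e_{2}
Answer: \frac{41}{50} e_{1} + \frac{32}{75} e_{2}


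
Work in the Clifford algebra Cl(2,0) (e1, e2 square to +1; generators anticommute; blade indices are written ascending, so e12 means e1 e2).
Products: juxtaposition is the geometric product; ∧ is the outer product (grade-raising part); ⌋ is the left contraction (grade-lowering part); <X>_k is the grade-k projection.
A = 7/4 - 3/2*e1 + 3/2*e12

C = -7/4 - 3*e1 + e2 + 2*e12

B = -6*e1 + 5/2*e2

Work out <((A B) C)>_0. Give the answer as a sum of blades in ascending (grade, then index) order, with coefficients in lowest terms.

step 1: 9 - 27/4*e1 + 107/8*e2 - 15/4*e12
step 2: 203/8 - 731/16*e1 - 1253/32*e2 + 927/16*e12
step 3: 203/8
Answer: 203/8


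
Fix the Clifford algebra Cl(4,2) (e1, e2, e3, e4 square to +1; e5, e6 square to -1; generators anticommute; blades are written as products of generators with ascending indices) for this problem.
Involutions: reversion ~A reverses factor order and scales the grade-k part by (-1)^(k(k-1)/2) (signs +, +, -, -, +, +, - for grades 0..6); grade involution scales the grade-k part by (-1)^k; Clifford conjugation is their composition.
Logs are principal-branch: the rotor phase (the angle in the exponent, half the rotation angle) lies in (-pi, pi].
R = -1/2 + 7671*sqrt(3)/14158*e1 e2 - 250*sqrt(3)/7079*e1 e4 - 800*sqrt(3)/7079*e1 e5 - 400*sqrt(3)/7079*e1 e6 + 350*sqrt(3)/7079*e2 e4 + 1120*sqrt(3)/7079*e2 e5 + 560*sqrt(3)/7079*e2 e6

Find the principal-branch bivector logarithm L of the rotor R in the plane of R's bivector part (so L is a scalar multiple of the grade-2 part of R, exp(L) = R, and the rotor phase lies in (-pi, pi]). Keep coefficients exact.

The scalar part of R is -1/2, and that scalar determines the rotor phase on the principal branch; recovering the unit plane as bivector-part over sine of the phase gives L = phase * plane.
Concretely: cos(phase) = -1/2 gives phase = ±2*pi/3, and since phase/sin(phase) is even the sign is immaterial: L = (phase/sin(phase)) * <R>_2 = (4*sqrt(3)*pi/9) * <R>_2.
Answer: 5114*pi/7079*e1 e2 - 1000*pi/21237*e1 e4 - 3200*pi/21237*e1 e5 - 1600*pi/21237*e1 e6 + 1400*pi/21237*e2 e4 + 4480*pi/21237*e2 e5 + 2240*pi/21237*e2 e6


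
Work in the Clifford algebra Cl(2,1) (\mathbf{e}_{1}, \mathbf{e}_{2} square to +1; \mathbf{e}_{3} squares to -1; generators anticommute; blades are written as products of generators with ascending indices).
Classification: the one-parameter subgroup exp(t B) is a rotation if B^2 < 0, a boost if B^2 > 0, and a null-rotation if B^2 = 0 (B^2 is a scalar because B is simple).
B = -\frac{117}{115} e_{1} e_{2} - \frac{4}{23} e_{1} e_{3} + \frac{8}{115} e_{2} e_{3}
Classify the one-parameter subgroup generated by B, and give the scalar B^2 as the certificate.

B^2 term by term: the squares give (-\frac{117}{115})^2*(e_{1} e_{2})^2 + (-\frac{4}{23})^2*(e_{1} e_{3})^2 + (\frac{8}{115})^2*(e_{2} e_{3})^2 = \frac{13689}{13225}*(-1) + \frac{16}{529}*(+1) + \frac{64}{13225}*(+1) = -1 (each basis 2-blade squares to minus the product of its generators' squares); cross terms between blades sharing an index anticommute and cancel. So B^2 = -1.
Answer: rotation, certificate B^2 = -1. The scalar -1 is the complete invariant here: its sign names the subgroup type.


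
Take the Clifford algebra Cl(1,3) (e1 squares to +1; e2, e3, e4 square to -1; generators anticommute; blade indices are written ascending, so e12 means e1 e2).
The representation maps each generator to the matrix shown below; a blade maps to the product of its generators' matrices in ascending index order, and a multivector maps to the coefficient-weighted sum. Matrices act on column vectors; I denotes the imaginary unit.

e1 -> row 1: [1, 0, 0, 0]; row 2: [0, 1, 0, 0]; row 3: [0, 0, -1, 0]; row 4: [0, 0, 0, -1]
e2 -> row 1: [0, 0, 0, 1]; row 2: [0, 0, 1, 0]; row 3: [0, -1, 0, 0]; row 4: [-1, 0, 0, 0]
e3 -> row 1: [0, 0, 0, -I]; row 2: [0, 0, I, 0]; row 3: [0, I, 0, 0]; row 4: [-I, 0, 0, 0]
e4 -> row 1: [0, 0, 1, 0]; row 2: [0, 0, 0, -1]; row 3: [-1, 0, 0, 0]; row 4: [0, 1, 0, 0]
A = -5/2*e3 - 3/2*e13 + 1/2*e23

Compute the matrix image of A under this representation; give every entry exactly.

Bivector images (products of the table entries): rho(e13) = rho(e1)rho(e3) = row 1: [0, 0, 0, -I]; row 2: [0, 0, I, 0]; row 3: [0, -I, 0, 0]; row 4: [I, 0, 0, 0]; rho(e23) = rho(e2)rho(e3) = row 1: [-I, 0, 0, 0]; row 2: [0, I, 0, 0]; row 3: [0, 0, -I, 0]; row 4: [0, 0, 0, I].
M = (-5/2)*rho(e3) + (-3/2)*rho(e13) + (1/2)*rho(e23), summed entrywise:
Answer: row 1: [-I/2, 0, 0, 4*I]; row 2: [0, I/2, -4*I, 0]; row 3: [0, -I, -I/2, 0]; row 4: [I, 0, 0, I/2]


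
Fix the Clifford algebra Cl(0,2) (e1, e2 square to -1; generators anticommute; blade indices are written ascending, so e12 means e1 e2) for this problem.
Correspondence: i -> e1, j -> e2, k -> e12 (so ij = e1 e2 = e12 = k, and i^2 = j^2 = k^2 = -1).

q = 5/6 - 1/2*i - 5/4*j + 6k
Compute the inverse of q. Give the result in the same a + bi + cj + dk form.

In blades: q = 5/6 - 1/2*e1 - 5/4*e2 + 6*e12.
With qbar = 5/6 + 1/2*e1 + 5/4*e2 - 6*e12 (scalar fixed, mapped units negated), q qbar = 5545/144 (the sum of squared coefficients), so q^-1 = qbar / (5545/144) = 24/1109 + 72/5545*e1 + 36/1109*e2 - 864/5545*e12; translating back:
Answer: 24/1109 + 72/5545*i + 36/1109*j - 864/5545*k


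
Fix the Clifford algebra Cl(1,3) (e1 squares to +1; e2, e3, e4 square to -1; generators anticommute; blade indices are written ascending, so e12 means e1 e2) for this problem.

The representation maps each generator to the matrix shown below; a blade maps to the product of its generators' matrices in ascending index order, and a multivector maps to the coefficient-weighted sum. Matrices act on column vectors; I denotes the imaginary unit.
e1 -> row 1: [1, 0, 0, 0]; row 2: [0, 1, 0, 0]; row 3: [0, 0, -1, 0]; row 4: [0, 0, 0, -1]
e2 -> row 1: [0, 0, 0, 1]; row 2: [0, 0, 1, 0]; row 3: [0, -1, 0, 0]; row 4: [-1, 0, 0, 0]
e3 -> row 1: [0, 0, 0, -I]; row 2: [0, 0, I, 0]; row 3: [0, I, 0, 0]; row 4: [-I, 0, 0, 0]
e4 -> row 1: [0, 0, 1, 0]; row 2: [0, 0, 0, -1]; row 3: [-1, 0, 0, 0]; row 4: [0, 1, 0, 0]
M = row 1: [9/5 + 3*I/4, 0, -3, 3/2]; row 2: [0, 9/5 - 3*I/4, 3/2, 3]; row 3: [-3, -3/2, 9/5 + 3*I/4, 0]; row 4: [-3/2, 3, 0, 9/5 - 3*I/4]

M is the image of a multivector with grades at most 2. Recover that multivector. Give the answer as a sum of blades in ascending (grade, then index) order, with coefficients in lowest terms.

Method: the blade images are trace-orthogonal — tr(rho(e_A) rho(e_B)^-1) = 4 if A = B and 0 otherwise — and rho(e_A)^-1 = (e_A)^2 * rho(e_A) with (e_A)^2 = +1 or -1, so the coefficient of e_A in the preimage is (e_A)^2 * tr(M rho(e_A))/4.
Nonzero projections over blades of grade <= 2: 1: (1)^2 = +1, tr(M 1) = 36/5, coefficient 9/5; e2: (e2)^2 = -1, tr(M rho(e2)) = -6, coefficient 3/2; e14: (e14)^2 = +1, tr(M rho(e14)) = -12, coefficient -3; e23: (e23)^2 = -1, tr(M rho(e23)) = 3, coefficient -3/4. Every other blade of grade <= 2 projects to 0.
Answer: 9/5 + 3/2*e2 - 3*e14 - 3/4*e23


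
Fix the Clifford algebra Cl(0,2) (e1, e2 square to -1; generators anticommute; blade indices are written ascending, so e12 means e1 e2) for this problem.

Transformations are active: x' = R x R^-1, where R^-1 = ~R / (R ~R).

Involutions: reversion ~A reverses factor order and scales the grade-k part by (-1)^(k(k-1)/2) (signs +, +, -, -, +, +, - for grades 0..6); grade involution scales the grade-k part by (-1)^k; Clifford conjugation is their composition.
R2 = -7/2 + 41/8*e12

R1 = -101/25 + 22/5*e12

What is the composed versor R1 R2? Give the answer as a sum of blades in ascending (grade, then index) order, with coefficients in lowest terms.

Distribute over the terms of R1 (each basis-blade product reordered to ascending indices, repeated generators contracted through their squares):
(-101/25) R2 = 707/50 - 4141/200*e12
(22/5*e12) R2 = -451/20 - 77/5*e12
Summing the partial products and collecting blades:
Answer: -841/100 - 7221/200*e12


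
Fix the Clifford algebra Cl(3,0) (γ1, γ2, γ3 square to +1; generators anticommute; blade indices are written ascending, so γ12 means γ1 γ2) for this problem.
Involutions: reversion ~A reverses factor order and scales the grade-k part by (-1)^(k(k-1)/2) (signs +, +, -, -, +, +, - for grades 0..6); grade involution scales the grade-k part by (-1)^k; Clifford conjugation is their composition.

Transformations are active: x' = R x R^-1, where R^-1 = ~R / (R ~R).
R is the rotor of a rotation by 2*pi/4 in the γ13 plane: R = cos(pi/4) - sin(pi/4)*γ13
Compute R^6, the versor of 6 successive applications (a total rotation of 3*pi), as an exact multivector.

Half-angle bookkeeping: 6 applications in γ13 add up to rotor phase 6*pi/4 = 3*pi/2, so R^6 = cos(3*pi/2) - sin(3*pi/2)*γ13.
cos(3*pi/2) = 0 and sin(3*pi/2) = -1, so R^6 = γ13. The net rotation is 1*pi (after discarding 1 full turn, each of which contributes a factor -1 to the rotor); the rotor keeps the half-angle phase exactly.
Answer: γ13


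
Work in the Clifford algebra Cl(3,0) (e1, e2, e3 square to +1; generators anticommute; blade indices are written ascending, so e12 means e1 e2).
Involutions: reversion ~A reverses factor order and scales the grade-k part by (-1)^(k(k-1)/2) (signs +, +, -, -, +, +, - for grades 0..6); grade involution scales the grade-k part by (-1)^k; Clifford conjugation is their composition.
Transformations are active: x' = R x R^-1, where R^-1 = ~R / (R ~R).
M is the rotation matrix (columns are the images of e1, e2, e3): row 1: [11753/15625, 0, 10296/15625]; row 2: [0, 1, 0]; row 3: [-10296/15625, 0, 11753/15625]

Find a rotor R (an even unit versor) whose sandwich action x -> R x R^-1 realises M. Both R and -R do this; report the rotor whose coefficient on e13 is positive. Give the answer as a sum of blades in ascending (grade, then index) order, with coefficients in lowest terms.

Method: write R = a + b12*e12 + b13*e13 + b23*e23 with a^2 + b12^2 + b13^2 + b23^2 = 1 (so R^-1 = ~R). Expanding the columns R e_j ~R gives tr M = 4a^2 - 1 and, from the antisymmetric part, M21 - M12 = -4a*b12, M13 - M31 = 4a*b13, M32 - M23 = -4a*b23.
Here tr M = 39131/15625, so a^2 = (1 + tr M)/4 = 13689/15625 and a = ±117/125. Taking a = 117/125: M21 - M12 = 0, M13 - M31 = 20592/15625, M32 - M23 = 0, giving b12 = 0, b13 = 44/125, b23 = 0, i.e. R = 117/125 + 44/125*e13.
Its e13 coefficient is already positive.
Answer: 117/125 + 44/125*e13. Recall the cover is two-to-one: with M of trace 39131/15625, both preimages act alike, and the stated e13 sign chooses the sheet.


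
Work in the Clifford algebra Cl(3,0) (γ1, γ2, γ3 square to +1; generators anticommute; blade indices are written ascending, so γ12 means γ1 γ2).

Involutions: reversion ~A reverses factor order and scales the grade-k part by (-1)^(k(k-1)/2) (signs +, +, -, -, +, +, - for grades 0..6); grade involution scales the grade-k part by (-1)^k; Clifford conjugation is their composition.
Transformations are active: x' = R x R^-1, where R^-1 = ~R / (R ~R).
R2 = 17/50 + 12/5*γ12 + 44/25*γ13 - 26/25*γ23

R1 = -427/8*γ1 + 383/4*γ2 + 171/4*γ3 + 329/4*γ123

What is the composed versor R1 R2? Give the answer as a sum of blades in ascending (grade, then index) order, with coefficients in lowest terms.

Distribute over the terms of R1 (each basis-blade product reordered to ascending indices, repeated generators contracted through their squares):
(-427/8*γ1) R2 = -7259/400*γ1 - 1281/10*γ2 - 4697/50*γ3 + 5551/100*γ123
(383/4*γ2) R2 = -1149/5*γ1 + 6511/200*γ2 - 4979/50*γ3 - 4213/25*γ123
(171/4*γ3) R2 = -1881/25*γ1 + 2223/50*γ2 + 2907/200*γ3 + 513/5*γ123
(329/4*γ123) R2 = 4277/50*γ1 + 3619/25*γ2 - 987/5*γ3 + 5593/200*γ123
Summing the partial products and collecting blades:
Answer: -95059/400*γ1 + 3747/40*γ2 - 75277/200*γ3 + 3511/200*γ123


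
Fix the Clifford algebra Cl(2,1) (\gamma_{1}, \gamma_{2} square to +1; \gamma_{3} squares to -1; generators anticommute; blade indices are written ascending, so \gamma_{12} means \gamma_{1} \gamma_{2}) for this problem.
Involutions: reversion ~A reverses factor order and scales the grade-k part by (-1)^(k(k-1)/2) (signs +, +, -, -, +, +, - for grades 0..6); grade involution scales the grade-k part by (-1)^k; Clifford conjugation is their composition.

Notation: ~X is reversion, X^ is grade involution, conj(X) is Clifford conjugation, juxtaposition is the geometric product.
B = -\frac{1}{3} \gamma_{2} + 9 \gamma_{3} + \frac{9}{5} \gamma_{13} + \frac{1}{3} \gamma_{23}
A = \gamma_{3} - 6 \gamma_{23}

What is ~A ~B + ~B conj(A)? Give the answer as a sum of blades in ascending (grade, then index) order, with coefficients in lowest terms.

first term: -11 - \frac{9}{5} \gamma_{1} - \frac{163}{3} \gamma_{2} + 2 \gamma_{3} + \frac{54}{5} \gamma_{12} + \frac{1}{3} \gamma_{23}
second term: 7 - \frac{9}{5} \gamma_{1} + \frac{161}{3} \gamma_{2} - 2 \gamma_{3} - \frac{54}{5} \gamma_{12} + \frac{1}{3} \gamma_{23}
Answer: -4 - \frac{18}{5} \gamma_{1} - \frac{2}{3} \gamma_{2} + \frac{2}{3} \gamma_{23}


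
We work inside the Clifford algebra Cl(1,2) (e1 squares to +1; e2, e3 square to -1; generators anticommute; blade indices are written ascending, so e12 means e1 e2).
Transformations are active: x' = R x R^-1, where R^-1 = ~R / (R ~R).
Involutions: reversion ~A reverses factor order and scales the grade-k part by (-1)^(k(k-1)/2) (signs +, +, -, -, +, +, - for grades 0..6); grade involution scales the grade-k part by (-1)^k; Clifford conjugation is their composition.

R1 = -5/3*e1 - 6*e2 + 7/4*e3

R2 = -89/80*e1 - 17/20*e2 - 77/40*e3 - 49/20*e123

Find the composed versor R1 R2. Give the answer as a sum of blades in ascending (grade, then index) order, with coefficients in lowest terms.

Distribute over the terms of R1 (each basis-blade product reordered to ascending indices, repeated generators contracted through their squares):
(-5/3*e1) R2 = 89/48 + 17/12*e12 + 77/24*e13 + 49/12*e23
(-6*e2) R2 = -51/10 - 267/40*e12 + 147/10*e13 + 231/20*e23
(7/4*e3) R2 = 539/160 + 343/80*e12 + 623/320*e13 + 119/80*e23
Summing the partial products and collecting blades:
Answer: 59/480 - 233/240*e12 + 19061/960*e13 + 4109/240*e23


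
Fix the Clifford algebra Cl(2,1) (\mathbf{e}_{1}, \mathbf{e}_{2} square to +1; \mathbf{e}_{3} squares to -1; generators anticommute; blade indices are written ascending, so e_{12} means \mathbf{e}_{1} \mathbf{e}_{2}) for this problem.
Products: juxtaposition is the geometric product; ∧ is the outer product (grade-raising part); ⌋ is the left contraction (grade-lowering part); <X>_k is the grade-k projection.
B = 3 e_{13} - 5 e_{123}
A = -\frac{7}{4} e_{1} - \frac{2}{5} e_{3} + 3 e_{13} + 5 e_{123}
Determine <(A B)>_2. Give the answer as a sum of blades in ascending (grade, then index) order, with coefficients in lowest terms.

step 1: -16 - \frac{6}{5} e_{1} - \frac{21}{4} e_{3} - 2 e_{12} + \frac{35}{4} e_{23}
step 2: -2 e_{12} + \frac{35}{4} e_{23}
Answer: -2 e_{12} + \frac{35}{4} e_{23}


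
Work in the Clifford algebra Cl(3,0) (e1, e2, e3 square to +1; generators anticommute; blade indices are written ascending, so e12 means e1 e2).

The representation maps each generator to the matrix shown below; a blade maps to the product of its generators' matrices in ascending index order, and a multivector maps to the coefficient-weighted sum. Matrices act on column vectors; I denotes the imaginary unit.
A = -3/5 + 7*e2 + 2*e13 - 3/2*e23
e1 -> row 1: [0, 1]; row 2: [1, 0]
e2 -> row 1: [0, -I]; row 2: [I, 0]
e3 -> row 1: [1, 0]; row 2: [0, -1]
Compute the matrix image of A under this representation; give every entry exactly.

Bivector images (products of the table entries): rho(e13) = rho(e1)rho(e3) = row 1: [0, -1]; row 2: [1, 0]; rho(e23) = rho(e2)rho(e3) = row 1: [0, I]; row 2: [I, 0].
M = (-3/5)*1 + (7)*rho(e2) + (2)*rho(e13) + (-3/2)*rho(e23), summed entrywise (1 is the identity matrix):
Answer: row 1: [-3/5, -2 - 17*I/2]; row 2: [2 + 11*I/2, -3/5]


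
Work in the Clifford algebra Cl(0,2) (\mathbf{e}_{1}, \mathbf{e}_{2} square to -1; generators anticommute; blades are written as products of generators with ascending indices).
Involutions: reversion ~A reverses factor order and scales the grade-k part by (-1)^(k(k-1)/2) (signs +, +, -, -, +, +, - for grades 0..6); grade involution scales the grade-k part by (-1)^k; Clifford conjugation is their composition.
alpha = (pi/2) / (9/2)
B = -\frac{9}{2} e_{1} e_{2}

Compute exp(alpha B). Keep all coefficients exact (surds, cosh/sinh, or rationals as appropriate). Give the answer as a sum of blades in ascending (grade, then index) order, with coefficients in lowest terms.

B^2 = (-\frac{9}{2})^2*(e_{1} e_{2})^2 = \frac{81}{4}*(-1) = -\frac{81}{4} (a basis 2-blade squares to minus the product of its generators' squares).
B^2 = -\frac{81}{4} — a negative square means the series sums to a rotation: l = \frac{9}{2}, alpha*l = \frac{\pi}{2}, so exp(alpha B) = cos(\frac{\pi}{2}) + (sin(\frac{\pi}{2})/(\frac{9}{2}))*B = 0 + (\frac{2}{9})*B.
Answer: -e_{1} e_{2}


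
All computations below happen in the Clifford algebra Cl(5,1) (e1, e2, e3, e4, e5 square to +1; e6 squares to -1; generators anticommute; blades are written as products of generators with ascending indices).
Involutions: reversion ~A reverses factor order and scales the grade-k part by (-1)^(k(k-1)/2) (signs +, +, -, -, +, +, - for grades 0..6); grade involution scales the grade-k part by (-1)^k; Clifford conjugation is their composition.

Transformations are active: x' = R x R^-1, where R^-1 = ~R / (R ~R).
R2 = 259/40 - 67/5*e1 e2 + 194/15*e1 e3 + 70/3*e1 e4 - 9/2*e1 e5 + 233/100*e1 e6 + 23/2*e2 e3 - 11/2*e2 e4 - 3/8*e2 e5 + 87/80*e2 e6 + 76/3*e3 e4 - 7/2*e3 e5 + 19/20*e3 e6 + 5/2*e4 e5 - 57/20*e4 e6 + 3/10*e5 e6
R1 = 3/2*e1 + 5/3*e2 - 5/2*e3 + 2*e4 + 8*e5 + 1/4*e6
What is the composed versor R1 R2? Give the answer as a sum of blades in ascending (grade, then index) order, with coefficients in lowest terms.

Distribute over the terms of R1 (each basis-blade product reordered to ascending indices, repeated generators contracted through their squares):
(3/2*e1) R2 = 777/80*e1 - 201/10*e2 + 97/5*e3 + 35*e4 - 27/4*e5 + 699/200*e6 + 69/4*e1 e2 e3 - 33/4*e1 e2 e4 - 9/16*e1 e2 e5 + 261/160*e1 e2 e6 + 38*e1 e3 e4 - 21/4*e1 e3 e5 + 57/40*e1 e3 e6 + 15/4*e1 e4 e5 - 171/40*e1 e4 e6 + 9/20*e1 e5 e6
(5/3*e2) R2 = 67/3*e1 + 259/24*e2 + 115/6*e3 - 55/6*e4 - 5/8*e5 + 29/16*e6 - 194/9*e1 e2 e3 - 350/9*e1 e2 e4 + 15/2*e1 e2 e5 - 233/60*e1 e2 e6 + 380/9*e2 e3 e4 - 35/6*e2 e3 e5 + 19/12*e2 e3 e6 + 25/6*e2 e4 e5 - 19/4*e2 e4 e6 + 1/2*e2 e5 e6
(-5/2*e3) R2 = 97/3*e1 + 115/4*e2 - 259/16*e3 - 190/3*e4 + 35/4*e5 - 19/8*e6 + 67/2*e1 e2 e3 + 175/3*e1 e3 e4 - 45/4*e1 e3 e5 + 233/40*e1 e3 e6 - 55/4*e2 e3 e4 - 15/16*e2 e3 e5 + 87/32*e2 e3 e6 - 25/4*e3 e4 e5 + 57/8*e3 e4 e6 - 3/4*e3 e5 e6
(2*e4) R2 = -140/3*e1 + 11*e2 - 152/3*e3 + 259/20*e4 + 5*e5 - 57/10*e6 - 134/5*e1 e2 e4 + 388/15*e1 e3 e4 + 9*e1 e4 e5 - 233/50*e1 e4 e6 + 23*e2 e3 e4 + 3/4*e2 e4 e5 - 87/40*e2 e4 e6 + 7*e3 e4 e5 - 19/10*e3 e4 e6 + 3/5*e4 e5 e6
(8*e5) R2 = 36*e1 + 3*e2 + 28*e3 - 20*e4 + 259/5*e5 + 12/5*e6 - 536/5*e1 e2 e5 + 1552/15*e1 e3 e5 + 560/3*e1 e4 e5 - 466/25*e1 e5 e6 + 92*e2 e3 e5 - 44*e2 e4 e5 - 87/10*e2 e5 e6 + 608/3*e3 e4 e5 - 38/5*e3 e5 e6 + 114/5*e4 e5 e6
(1/4*e6) R2 = 233/400*e1 + 87/320*e2 + 19/80*e3 - 57/80*e4 + 3/40*e5 + 259/160*e6 - 67/20*e1 e2 e6 + 97/30*e1 e3 e6 + 35/6*e1 e4 e6 - 9/8*e1 e5 e6 + 23/8*e2 e3 e6 - 11/8*e2 e4 e6 - 3/32*e2 e5 e6 + 19/3*e3 e4 e6 - 7/8*e3 e5 e6 + 5/8*e4 e5 e6
Summing the partial products and collecting blades:
Answer: 10859/200*e1 + 6473/192*e2 - 1/20*e3 - 3621/80*e4 + 233/4*e5 + 1001/800*e6 + 1051/36*e1 e2 e3 - 13309/180*e1 e2 e4 - 8021/80*e1 e2 e5 - 2689/480*e1 e2 e6 + 611/5*e1 e3 e4 + 2609/30*e1 e3 e5 + 629/60*e1 e3 e6 + 2393/12*e1 e4 e5 - 1861/600*e1 e4 e6 - 3863/200*e1 e5 e6 + 1853/36*e2 e3 e4 + 4091/48*e2 e3 e5 + 689/96*e2 e3 e6 - 469/12*e2 e4 e5 - 83/10*e2 e4 e6 - 1327/160*e2 e5 e6 + 2441/12*e3 e4 e5 + 1387/120*e3 e4 e6 - 369/40*e3 e5 e6 + 961/40*e4 e5 e6


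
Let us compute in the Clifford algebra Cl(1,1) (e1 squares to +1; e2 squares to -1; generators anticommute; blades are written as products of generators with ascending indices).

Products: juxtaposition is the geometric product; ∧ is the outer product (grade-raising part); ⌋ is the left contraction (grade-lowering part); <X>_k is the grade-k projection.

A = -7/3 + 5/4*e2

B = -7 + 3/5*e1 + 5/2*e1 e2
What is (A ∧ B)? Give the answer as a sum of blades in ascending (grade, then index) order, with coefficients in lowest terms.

step 1: 49/3 - 7/5*e1 - 35/4*e2 - 79/12*e1 e2
Answer: 49/3 - 7/5*e1 - 35/4*e2 - 79/12*e1 e2


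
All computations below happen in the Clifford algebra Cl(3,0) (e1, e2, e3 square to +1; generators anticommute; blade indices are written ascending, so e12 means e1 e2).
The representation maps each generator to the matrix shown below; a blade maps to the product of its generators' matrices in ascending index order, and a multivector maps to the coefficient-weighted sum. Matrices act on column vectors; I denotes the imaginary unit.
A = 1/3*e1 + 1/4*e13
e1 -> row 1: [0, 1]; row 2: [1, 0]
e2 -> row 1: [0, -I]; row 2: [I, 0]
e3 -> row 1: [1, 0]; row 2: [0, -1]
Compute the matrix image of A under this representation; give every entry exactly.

Bivector images (products of the table entries): rho(e13) = rho(e1)rho(e3) = row 1: [0, -1]; row 2: [1, 0].
M = (1/3)*rho(e1) + (1/4)*rho(e13), summed entrywise:
Answer: row 1: [0, 1/12]; row 2: [7/12, 0]


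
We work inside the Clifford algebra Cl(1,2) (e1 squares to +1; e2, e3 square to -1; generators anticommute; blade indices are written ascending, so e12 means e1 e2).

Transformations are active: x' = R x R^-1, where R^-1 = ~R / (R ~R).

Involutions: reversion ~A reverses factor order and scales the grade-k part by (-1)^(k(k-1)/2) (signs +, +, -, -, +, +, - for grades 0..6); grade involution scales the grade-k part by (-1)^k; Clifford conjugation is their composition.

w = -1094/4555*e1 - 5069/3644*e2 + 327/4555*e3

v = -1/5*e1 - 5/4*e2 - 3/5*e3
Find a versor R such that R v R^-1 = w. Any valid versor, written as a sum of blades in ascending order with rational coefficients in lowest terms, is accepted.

Sketch: the shared square -753/400 makes R = v + w = -401/911*e1 - 2406/911*e2 - 2406/4555*e3 the natural versor; its sandwich fixes that direction, negates (v - w)/2, and sends v to w.
Answer: -401/911*e1 - 2406/911*e2 - 2406/4555*e3


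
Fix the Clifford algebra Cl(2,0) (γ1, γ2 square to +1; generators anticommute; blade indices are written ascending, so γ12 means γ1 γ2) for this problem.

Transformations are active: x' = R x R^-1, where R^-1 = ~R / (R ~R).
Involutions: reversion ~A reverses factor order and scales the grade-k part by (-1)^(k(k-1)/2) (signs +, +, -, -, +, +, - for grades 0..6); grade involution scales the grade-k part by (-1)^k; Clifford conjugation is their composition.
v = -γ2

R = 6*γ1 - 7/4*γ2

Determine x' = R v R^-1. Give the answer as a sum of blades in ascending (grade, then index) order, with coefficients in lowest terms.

~R = 6*γ1 - 7/4*γ2, and R ~R = 625/16, so R^-1 = ~R / (625/16).
R v = 7/4 - 6*γ12
Answer: 336/625*γ1 + 527/625*γ2


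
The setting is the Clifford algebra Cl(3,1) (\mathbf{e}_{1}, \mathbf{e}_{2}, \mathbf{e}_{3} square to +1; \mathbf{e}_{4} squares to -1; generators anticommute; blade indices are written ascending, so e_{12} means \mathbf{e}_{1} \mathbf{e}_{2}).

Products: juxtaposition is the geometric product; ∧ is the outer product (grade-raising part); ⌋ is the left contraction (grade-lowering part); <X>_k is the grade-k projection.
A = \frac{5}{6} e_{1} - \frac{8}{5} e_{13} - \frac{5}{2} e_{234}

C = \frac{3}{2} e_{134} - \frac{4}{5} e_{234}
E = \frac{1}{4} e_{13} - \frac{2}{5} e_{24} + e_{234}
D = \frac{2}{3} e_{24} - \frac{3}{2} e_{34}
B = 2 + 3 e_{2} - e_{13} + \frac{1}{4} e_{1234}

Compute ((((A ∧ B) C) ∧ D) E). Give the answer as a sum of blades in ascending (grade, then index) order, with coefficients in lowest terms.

step 1: \frac{5}{3} e_{1} + \frac{5}{2} e_{12} - \frac{16}{5} e_{13} + \frac{24}{5} e_{123} - 5 e_{234}
step 2: 4 + \frac{24}{5} e_{4} + \frac{15}{2} e_{12} + \frac{96}{25} e_{14} + \frac{36}{5} e_{24} + \frac{5}{2} e_{34} - \frac{64}{25} e_{124} - 2 e_{134} - \frac{15}{4} e_{234} - \frac{4}{3} e_{1234}
step 3: \frac{8}{3} e_{24} - 6 e_{34} - \frac{45}{4} e_{1234}
step 4: -\frac{16}{15} - \frac{45}{4} e_{1} - 6 e_{2} - \frac{8}{3} e_{3} - \frac{9}{2} e_{13} + \frac{3}{2} e_{14} - \frac{12}{5} e_{23} - \frac{45}{16} e_{24} - \frac{2}{3} e_{1234}
Answer: -\frac{16}{15} - \frac{45}{4} e_{1} - 6 e_{2} - \frac{8}{3} e_{3} - \frac{9}{2} e_{13} + \frac{3}{2} e_{14} - \frac{12}{5} e_{23} - \frac{45}{16} e_{24} - \frac{2}{3} e_{1234}


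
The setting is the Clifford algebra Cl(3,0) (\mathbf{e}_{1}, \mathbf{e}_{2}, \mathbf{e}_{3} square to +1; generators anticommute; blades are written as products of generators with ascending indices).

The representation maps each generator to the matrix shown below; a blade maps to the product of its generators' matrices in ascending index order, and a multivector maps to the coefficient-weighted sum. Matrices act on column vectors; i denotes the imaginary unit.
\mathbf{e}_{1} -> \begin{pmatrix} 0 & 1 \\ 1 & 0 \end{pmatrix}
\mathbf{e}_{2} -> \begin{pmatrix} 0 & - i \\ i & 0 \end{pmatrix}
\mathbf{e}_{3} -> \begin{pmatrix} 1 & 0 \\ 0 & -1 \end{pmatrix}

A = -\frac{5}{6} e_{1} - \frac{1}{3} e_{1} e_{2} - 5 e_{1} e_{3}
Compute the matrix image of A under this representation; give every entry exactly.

Bivector images (products of the table entries): rho(e_{1} e_{2}) = rho(\mathbf{e}_{1})rho(\mathbf{e}_{2}) = \begin{pmatrix} i & 0 \\ 0 & - i \end{pmatrix}; rho(e_{1} e_{3}) = rho(\mathbf{e}_{1})rho(\mathbf{e}_{3}) = \begin{pmatrix} 0 & -1 \\ 1 & 0 \end{pmatrix}.
M = (-\frac{5}{6})*rho(e_{1}) + (-\frac{1}{3})*rho(e_{1} e_{2}) + (-5)*rho(e_{1} e_{3}), summed entrywise:
Answer: \begin{pmatrix} - \frac{i}{3} & \frac{25}{6} \\ - \frac{35}{6} & \frac{i}{3} \end{pmatrix}
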